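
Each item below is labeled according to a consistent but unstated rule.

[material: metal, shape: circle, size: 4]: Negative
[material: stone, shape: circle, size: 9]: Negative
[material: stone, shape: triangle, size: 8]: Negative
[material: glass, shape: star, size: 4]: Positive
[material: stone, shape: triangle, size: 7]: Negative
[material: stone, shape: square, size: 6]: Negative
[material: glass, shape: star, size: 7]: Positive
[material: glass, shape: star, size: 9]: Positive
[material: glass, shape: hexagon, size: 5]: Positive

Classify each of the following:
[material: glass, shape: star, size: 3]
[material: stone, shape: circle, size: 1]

Rule: material is glass. This holds for each 'Positive' example and fails for each 'Negative' one.
[material: glass, shape: star, size: 3]: material is glass, fits → Positive.
[material: stone, shape: circle, size: 1]: material is stone, does not satisfy this → Negative.

Positive, Negative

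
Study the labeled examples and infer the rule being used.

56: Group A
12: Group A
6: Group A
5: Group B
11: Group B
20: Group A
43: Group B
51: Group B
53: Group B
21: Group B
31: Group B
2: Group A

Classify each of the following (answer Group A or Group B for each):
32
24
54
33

The simplest hypothesis consistent with all the labels is: even.
32 → 32 is even → Group A. 24 → 24 is even → Group A. 54 → 54 is even → Group A. 33 → 33 is odd → Group B.

Group A, Group A, Group A, Group B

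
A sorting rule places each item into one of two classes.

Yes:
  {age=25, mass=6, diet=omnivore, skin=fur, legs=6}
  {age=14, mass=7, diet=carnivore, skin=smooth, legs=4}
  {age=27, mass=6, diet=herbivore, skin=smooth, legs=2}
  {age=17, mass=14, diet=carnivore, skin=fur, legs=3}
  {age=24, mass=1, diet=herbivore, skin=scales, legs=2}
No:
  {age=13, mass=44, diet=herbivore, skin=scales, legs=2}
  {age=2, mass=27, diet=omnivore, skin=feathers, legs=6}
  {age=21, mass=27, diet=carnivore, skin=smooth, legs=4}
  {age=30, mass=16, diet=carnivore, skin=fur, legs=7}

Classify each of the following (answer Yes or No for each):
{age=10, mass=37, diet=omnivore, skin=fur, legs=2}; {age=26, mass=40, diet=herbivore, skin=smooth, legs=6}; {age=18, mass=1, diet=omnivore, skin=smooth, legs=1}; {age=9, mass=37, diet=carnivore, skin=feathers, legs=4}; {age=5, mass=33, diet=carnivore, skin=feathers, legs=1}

All 'Yes' examples share one property — mass ≤ 14 — and every 'No' example lacks it.
No: {age=10, mass=37, diet=omnivore, skin=fur, legs=2}, since mass = 37. No: {age=26, mass=40, diet=herbivore, skin=smooth, legs=6}, since mass = 40. Yes: {age=18, mass=1, diet=omnivore, skin=smooth, legs=1}, since mass = 1. No: {age=9, mass=37, diet=carnivore, skin=feathers, legs=4}, since mass = 37. No: {age=5, mass=33, diet=carnivore, skin=feathers, legs=1}, since mass = 33.

No, No, Yes, No, No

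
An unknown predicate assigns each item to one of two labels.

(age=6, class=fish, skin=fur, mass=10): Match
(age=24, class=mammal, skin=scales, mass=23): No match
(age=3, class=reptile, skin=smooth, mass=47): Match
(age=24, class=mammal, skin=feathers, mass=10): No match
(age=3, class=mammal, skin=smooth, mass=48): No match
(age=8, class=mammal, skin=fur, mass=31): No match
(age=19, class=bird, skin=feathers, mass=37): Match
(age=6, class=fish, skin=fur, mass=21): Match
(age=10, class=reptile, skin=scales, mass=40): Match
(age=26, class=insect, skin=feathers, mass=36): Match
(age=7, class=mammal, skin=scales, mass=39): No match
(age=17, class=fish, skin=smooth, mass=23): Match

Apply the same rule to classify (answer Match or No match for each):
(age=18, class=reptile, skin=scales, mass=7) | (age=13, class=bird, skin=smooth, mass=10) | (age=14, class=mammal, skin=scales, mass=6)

A rule that fits every label: class is not mammal — true of each 'Match' example, false of each 'No match' one.
(age=18, class=reptile, skin=scales, mass=7): Match (class is reptile).
(age=13, class=bird, skin=smooth, mass=10): Match (class is bird).
(age=14, class=mammal, skin=scales, mass=6): No match (class is mammal).

Match, Match, No match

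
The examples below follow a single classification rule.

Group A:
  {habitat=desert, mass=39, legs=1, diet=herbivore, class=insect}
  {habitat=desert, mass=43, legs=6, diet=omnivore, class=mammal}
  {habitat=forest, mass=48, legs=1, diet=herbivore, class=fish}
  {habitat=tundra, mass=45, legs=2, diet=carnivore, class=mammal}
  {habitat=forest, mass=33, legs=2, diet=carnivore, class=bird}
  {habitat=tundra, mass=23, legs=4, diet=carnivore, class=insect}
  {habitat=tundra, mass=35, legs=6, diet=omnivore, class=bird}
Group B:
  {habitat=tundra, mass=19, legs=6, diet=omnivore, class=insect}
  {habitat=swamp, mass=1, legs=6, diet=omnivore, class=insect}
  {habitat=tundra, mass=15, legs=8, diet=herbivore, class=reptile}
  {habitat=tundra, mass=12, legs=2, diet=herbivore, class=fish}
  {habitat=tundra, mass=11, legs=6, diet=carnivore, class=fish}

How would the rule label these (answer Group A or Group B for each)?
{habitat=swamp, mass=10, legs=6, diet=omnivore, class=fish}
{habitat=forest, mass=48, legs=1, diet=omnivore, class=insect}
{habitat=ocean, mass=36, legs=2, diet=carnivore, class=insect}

Group B, Group A, Group A

Every 'Group A' example satisfies: mass ≥ 23. None of the 'Group B' examples do.
{habitat=swamp, mass=10, legs=6, diet=omnivore, class=fish}: mass = 10, fails the rule → Group B. {habitat=forest, mass=48, legs=1, diet=omnivore, class=insect}: mass = 48, fits → Group A. {habitat=ocean, mass=36, legs=2, diet=carnivore, class=insect}: mass = 36, fits → Group A.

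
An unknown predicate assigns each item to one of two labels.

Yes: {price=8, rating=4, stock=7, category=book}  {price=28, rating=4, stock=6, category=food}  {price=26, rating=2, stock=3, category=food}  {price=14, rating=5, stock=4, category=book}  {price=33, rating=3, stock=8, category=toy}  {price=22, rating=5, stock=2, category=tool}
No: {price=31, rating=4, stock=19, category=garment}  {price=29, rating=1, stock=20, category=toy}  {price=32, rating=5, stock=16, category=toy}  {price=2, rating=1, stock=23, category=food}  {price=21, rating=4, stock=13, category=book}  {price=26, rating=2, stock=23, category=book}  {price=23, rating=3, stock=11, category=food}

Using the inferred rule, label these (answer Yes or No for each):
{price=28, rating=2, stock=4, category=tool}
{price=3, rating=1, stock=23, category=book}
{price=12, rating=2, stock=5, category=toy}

Yes, No, Yes

The classifier is using: stock ≤ 8.
Yes: {price=28, rating=2, stock=4, category=tool}, since stock = 4. No: {price=3, rating=1, stock=23, category=book}, since stock = 23. Yes: {price=12, rating=2, stock=5, category=toy}, since stock = 5.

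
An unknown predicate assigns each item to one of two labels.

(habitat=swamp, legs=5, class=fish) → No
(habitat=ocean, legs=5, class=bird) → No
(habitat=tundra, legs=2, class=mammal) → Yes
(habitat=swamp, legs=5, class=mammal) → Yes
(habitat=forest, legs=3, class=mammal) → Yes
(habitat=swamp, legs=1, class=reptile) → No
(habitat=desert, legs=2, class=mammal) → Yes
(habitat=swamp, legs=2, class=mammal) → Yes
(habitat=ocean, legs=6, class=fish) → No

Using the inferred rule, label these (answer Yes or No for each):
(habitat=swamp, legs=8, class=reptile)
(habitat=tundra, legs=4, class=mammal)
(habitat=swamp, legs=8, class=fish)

No, Yes, No

The simplest hypothesis consistent with all the labels is: class is mammal.
(habitat=swamp, legs=8, class=reptile) → class is reptile → No.
(habitat=tundra, legs=4, class=mammal) → class is mammal → Yes.
(habitat=swamp, legs=8, class=fish) → class is fish → No.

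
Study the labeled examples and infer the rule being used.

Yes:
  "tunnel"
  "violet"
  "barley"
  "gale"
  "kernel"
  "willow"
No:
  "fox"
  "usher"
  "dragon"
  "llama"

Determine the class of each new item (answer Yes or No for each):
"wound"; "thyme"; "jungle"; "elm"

The pattern is that an item is 'Yes' exactly when: even length AND contains 'l'.
No: "wound", since length 5, no 'l'. No: "thyme", since length 5, no 'l'. Yes: "jungle", since length 6, has 'l'. No: "elm", since length 3, has 'l'.

No, No, Yes, No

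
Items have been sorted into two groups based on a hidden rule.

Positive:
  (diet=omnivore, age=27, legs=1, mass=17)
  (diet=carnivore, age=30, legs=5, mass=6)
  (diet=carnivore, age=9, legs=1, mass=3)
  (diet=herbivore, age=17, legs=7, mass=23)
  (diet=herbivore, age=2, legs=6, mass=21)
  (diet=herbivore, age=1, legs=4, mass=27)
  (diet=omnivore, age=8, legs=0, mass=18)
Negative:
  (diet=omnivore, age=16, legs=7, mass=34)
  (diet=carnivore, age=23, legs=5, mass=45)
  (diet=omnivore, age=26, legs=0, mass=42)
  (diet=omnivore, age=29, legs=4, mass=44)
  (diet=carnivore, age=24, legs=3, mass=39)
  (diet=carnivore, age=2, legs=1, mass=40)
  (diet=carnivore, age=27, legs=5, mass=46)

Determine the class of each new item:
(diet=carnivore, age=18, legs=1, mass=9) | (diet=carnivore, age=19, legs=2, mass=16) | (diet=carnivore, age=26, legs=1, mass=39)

Positive, Positive, Negative

The rule appears to be: mass ≤ 27.
(diet=carnivore, age=18, legs=1, mass=9) — mass = 9, hence Positive.
(diet=carnivore, age=19, legs=2, mass=16) — mass = 16, hence Positive.
(diet=carnivore, age=26, legs=1, mass=39) — mass = 39, hence Negative.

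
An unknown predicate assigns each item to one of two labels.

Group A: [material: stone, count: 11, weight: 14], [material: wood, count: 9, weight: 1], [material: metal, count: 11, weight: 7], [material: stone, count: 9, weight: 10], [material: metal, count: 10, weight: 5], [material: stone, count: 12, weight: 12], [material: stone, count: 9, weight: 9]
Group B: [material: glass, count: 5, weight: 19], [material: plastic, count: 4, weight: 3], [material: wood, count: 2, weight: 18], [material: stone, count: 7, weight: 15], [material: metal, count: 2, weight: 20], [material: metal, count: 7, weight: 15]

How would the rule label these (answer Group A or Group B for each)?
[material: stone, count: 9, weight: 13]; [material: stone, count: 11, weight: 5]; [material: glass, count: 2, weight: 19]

Group A, Group A, Group B

Rule: count ≥ 9. This holds for each 'Group A' example and fails for each 'Group B' one.
Group A: [material: stone, count: 9, weight: 13], since count = 9.
Group A: [material: stone, count: 11, weight: 5], since count = 11.
Group B: [material: glass, count: 2, weight: 19], since count = 2.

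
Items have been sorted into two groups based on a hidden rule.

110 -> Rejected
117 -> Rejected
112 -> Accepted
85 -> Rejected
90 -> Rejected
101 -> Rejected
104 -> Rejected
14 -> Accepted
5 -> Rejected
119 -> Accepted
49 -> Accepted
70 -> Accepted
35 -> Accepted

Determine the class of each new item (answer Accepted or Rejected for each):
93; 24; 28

Rejected, Rejected, Accepted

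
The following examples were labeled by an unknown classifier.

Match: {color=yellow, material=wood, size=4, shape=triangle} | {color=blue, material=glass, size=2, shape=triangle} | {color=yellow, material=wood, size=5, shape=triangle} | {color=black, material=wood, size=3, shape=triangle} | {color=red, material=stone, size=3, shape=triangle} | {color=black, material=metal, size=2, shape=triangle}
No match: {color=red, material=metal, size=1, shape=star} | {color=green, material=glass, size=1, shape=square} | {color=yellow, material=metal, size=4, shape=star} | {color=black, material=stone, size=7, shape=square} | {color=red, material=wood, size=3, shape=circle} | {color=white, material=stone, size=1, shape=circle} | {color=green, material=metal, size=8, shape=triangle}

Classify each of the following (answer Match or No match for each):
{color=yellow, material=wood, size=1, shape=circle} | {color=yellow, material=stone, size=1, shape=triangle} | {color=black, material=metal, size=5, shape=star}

No match, Match, No match

The distinguishing property — shape is triangle AND size ≤ 5 — holds for all the 'Match' cases and none of the 'No match' cases.
{color=yellow, material=wood, size=1, shape=circle} — shape is circle, size = 1, hence No match. {color=yellow, material=stone, size=1, shape=triangle} — shape is triangle, size = 1, hence Match. {color=black, material=metal, size=5, shape=star} — shape is star, size = 5, hence No match.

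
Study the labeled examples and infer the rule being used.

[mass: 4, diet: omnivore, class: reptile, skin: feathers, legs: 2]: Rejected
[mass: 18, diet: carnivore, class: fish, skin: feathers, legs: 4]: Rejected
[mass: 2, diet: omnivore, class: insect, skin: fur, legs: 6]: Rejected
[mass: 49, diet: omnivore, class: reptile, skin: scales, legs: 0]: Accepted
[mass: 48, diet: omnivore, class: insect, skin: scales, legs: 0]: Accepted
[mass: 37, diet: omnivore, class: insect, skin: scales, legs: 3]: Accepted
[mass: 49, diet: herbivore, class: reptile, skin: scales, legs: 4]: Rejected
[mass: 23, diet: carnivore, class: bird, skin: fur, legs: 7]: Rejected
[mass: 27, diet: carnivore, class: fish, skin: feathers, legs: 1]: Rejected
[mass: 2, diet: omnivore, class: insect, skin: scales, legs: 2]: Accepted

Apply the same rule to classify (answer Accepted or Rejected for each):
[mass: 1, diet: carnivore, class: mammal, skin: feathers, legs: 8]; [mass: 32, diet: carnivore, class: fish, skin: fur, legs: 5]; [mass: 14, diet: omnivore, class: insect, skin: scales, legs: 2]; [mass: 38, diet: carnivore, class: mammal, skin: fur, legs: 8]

Rule: skin is scales AND diet is omnivore. This holds for each 'Accepted' example and fails for each 'Rejected' one.
[mass: 1, diet: carnivore, class: mammal, skin: feathers, legs: 8]: Rejected (skin is feathers, diet is carnivore). [mass: 32, diet: carnivore, class: fish, skin: fur, legs: 5]: Rejected (skin is fur, diet is carnivore). [mass: 14, diet: omnivore, class: insect, skin: scales, legs: 2]: Accepted (skin is scales, diet is omnivore). [mass: 38, diet: carnivore, class: mammal, skin: fur, legs: 8]: Rejected (skin is fur, diet is carnivore).

Rejected, Rejected, Accepted, Rejected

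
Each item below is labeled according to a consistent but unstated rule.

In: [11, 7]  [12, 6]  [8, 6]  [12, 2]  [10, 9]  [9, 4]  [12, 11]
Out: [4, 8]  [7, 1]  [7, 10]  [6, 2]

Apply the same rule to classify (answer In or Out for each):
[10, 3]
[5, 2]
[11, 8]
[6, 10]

A rule that fits every label: first ≥ 8 — true of each 'In' example, false of each 'Out' one.

In, Out, In, Out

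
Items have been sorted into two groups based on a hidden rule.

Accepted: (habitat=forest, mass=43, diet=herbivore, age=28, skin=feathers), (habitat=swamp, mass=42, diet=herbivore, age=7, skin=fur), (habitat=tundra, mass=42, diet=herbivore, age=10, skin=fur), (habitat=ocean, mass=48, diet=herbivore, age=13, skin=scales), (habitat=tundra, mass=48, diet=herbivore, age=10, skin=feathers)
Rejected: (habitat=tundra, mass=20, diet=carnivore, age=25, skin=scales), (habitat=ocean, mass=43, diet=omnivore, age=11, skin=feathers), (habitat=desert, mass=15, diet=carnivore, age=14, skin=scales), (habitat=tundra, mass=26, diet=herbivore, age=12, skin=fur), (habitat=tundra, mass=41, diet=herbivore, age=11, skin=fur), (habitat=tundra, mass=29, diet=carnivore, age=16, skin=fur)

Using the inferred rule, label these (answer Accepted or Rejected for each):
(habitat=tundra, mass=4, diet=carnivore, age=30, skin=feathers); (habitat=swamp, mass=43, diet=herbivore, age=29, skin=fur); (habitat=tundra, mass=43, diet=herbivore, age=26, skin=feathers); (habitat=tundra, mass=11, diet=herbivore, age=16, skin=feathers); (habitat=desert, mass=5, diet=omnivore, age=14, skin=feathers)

Every 'Accepted' example satisfies: diet is herbivore AND mass ≥ 42. None of the 'Rejected' examples do.
Rejected: (habitat=tundra, mass=4, diet=carnivore, age=30, skin=feathers), since diet is carnivore, mass = 4.
Accepted: (habitat=swamp, mass=43, diet=herbivore, age=29, skin=fur), since diet is herbivore, mass = 43.
Accepted: (habitat=tundra, mass=43, diet=herbivore, age=26, skin=feathers), since diet is herbivore, mass = 43.
Rejected: (habitat=tundra, mass=11, diet=herbivore, age=16, skin=feathers), since diet is herbivore, mass = 11.
Rejected: (habitat=desert, mass=5, diet=omnivore, age=14, skin=feathers), since diet is omnivore, mass = 5.

Rejected, Accepted, Accepted, Rejected, Rejected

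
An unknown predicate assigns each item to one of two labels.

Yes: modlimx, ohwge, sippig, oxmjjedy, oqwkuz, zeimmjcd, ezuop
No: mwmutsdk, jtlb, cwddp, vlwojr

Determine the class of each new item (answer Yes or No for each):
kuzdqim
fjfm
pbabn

Rule: has ≥ 2 vowels. This holds for each 'Yes' example and fails for each 'No' one.
kuzdqim — 2 vowels, hence Yes. fjfm — 0 vowels, hence No. pbabn — 1 vowel, hence No.

Yes, No, No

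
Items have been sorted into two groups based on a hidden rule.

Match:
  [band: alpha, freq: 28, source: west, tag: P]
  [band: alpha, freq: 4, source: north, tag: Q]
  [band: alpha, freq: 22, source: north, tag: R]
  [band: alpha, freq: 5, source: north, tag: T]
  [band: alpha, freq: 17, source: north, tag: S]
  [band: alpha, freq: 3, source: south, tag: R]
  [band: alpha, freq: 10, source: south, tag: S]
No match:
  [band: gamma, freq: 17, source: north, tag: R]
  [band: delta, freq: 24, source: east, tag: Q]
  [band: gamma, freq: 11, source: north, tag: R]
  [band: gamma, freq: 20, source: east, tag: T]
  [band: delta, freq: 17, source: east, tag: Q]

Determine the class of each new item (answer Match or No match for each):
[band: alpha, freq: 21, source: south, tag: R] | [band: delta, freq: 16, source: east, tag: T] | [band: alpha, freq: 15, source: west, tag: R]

Rule: band is alpha. This holds for each 'Match' example and fails for each 'No match' one.
Match: [band: alpha, freq: 21, source: south, tag: R], since band is alpha. No match: [band: delta, freq: 16, source: east, tag: T], since band is delta. Match: [band: alpha, freq: 15, source: west, tag: R], since band is alpha.

Match, No match, Match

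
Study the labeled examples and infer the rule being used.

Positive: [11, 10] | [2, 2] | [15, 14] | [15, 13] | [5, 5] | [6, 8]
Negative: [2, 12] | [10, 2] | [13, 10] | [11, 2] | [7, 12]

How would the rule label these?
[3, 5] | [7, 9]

The common property of the 'Positive' items is: |first − second| ≤ 2. No 'Negative' item has it.

Positive, Positive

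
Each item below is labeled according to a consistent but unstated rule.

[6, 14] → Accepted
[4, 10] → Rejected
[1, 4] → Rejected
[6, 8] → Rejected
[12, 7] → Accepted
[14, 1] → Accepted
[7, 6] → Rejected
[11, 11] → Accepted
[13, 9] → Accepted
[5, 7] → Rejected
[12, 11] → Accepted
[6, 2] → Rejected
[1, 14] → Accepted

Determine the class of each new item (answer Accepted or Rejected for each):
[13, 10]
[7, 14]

Accepted, Accepted

The common property of the 'Accepted' items is: sum ≥ 15. No 'Rejected' item has it.
[13, 10] → 13+10 = 23 → Accepted. [7, 14] → 7+14 = 21 → Accepted.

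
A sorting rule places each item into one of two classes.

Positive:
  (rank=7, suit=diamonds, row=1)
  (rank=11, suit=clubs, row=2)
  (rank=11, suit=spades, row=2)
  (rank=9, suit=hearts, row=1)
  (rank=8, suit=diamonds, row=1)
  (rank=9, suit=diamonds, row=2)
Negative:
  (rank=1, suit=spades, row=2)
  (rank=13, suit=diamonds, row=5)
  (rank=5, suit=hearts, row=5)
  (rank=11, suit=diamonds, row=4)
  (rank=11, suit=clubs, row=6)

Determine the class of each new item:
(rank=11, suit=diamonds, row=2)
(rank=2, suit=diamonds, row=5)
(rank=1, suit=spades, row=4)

The classifier is using: rank ≥ 5 AND row ≤ 2.
(rank=11, suit=diamonds, row=2) — rank = 11, row = 2, hence Positive.
(rank=2, suit=diamonds, row=5) — rank = 2, row = 5, hence Negative.
(rank=1, suit=spades, row=4) — rank = 1, row = 4, hence Negative.

Positive, Negative, Negative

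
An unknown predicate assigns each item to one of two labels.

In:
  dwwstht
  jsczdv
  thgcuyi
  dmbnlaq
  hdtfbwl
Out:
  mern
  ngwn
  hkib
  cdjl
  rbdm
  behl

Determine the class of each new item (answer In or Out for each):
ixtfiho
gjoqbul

In, In

The simplest hypothesis consistent with all the labels is: length ≥ 6.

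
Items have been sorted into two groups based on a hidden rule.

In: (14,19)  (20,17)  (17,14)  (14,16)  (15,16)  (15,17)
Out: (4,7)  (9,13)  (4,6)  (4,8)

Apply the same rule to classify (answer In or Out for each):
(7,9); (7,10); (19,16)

Out, Out, In

A rule that fits every label: sum ≥ 30 — true of each 'In' example, false of each 'Out' one.
(7,9): Out (7+9 = 16).
(7,10): Out (7+10 = 17).
(19,16): In (19+16 = 35).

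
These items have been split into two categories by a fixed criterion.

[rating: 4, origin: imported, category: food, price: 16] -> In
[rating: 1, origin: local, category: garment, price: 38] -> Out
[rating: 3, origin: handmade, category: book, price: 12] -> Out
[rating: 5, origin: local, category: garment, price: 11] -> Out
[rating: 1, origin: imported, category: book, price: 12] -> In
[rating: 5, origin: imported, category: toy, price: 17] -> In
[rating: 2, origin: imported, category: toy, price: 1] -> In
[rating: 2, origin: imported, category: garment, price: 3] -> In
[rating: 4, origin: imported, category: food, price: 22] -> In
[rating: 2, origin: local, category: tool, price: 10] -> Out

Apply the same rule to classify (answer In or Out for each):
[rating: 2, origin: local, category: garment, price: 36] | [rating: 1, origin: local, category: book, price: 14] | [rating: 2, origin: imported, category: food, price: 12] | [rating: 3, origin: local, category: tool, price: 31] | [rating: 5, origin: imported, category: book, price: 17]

The rule appears to be: origin is imported.

Out, Out, In, Out, In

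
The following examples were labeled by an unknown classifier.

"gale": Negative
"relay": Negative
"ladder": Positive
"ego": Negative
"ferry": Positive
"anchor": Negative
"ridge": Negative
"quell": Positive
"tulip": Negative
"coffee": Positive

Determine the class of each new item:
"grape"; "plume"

Negative, Negative

The pattern is that an item is 'Positive' exactly when: has a double letter.
"grape": Negative (no doubled letter). "plume": Negative (no doubled letter).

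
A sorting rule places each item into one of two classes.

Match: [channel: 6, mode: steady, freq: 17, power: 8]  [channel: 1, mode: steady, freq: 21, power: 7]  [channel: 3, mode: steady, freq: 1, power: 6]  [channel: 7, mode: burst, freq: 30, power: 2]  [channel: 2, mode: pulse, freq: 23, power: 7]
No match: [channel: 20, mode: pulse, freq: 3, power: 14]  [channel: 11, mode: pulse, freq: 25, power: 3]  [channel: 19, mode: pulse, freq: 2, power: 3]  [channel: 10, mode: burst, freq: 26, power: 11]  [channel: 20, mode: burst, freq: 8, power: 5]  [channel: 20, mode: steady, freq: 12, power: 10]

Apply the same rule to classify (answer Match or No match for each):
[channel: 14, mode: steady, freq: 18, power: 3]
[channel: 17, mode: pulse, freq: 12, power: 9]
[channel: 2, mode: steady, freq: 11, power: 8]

No match, No match, Match

Rule: channel ≤ 7. This holds for each 'Match' example and fails for each 'No match' one.
[channel: 14, mode: steady, freq: 18, power: 3] → channel = 14 → No match.
[channel: 17, mode: pulse, freq: 12, power: 9] → channel = 17 → No match.
[channel: 2, mode: steady, freq: 11, power: 8] → channel = 2 → Match.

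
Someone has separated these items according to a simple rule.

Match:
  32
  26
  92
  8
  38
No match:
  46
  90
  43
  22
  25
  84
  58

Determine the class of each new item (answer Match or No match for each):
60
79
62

No match, No match, Match

The common property of the 'Match' items is: ≡ 2 (mod 3). No 'No match' item has it.
60 — 60 mod 3 = 0, hence No match.
79 — 79 mod 3 = 1, hence No match.
62 — 62 mod 3 = 2, hence Match.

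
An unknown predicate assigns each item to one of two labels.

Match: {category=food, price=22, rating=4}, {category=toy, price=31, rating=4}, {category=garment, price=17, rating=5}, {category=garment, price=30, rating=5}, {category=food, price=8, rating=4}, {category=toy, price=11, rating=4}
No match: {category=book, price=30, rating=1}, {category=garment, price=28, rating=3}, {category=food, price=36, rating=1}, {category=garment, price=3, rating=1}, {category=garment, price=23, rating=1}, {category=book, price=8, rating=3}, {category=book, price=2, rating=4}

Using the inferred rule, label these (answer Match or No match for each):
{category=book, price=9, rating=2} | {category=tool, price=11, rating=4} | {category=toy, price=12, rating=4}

No match, Match, Match

One predicate separates the groups cleanly: rating ≥ 4 AND price ≥ 3.
{category=book, price=9, rating=2} — rating = 2, price = 9, hence No match.
{category=tool, price=11, rating=4} — rating = 4, price = 11, hence Match.
{category=toy, price=12, rating=4} — rating = 4, price = 12, hence Match.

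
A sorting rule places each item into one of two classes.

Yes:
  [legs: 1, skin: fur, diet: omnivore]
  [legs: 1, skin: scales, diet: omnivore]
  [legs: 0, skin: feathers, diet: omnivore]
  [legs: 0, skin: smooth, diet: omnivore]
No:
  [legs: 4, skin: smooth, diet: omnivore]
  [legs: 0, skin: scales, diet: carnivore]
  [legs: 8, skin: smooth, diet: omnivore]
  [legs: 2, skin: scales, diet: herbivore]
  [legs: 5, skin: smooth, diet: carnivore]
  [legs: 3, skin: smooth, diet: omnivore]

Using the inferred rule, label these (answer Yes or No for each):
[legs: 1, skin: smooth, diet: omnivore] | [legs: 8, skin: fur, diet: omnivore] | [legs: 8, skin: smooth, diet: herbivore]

Yes, No, No

The common property of the 'Yes' items is: diet is omnivore AND legs ≤ 1. No 'No' item has it.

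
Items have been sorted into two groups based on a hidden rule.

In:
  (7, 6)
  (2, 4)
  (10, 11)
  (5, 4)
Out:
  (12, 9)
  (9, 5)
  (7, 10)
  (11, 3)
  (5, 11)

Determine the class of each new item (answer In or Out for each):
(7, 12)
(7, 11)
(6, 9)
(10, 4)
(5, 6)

Rule: |first − second| ≤ 2. This holds for each 'In' example and fails for each 'Out' one.
(7, 12): |7−12| = 5, fails this test → Out. (7, 11): |7−11| = 4, fails this test → Out. (6, 9): |6−9| = 3, fails this test → Out. (10, 4): |10−4| = 6, fails this test → Out. (5, 6): |5−6| = 1, fits → In.

Out, Out, Out, Out, In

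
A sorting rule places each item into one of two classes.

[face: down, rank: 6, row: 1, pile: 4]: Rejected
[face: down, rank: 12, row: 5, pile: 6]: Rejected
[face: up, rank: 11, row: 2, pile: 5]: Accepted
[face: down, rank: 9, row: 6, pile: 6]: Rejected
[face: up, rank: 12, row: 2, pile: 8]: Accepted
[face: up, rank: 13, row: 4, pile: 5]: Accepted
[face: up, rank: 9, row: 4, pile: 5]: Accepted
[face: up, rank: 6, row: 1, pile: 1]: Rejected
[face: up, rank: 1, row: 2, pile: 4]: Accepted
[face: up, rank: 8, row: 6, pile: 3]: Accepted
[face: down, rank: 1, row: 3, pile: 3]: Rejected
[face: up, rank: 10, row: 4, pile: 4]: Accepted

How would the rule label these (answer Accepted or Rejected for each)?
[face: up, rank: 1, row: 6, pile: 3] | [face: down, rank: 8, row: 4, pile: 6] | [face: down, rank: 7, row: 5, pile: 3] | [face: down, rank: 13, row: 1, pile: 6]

All 'Accepted' examples share one property — face is up AND row ≥ 2 — and every 'Rejected' example lacks it.

Accepted, Rejected, Rejected, Rejected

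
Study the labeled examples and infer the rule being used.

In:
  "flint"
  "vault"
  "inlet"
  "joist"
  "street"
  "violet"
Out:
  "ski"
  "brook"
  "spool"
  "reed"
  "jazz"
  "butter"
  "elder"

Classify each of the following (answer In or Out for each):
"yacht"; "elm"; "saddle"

Comparing the two groups points to one rule — ends with 't'.
"yacht": In (ends with 't').
"elm": Out (ends with 'm').
"saddle": Out (ends with 'e').

In, Out, Out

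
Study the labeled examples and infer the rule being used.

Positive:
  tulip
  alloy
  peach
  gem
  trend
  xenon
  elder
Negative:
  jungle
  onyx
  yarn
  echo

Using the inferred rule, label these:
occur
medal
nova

The rule appears to be: odd length.
occur: length 5 — matches, so Positive. medal: length 5 — matches, so Positive. nova: length 4 — doesn't match, so Negative.

Positive, Positive, Negative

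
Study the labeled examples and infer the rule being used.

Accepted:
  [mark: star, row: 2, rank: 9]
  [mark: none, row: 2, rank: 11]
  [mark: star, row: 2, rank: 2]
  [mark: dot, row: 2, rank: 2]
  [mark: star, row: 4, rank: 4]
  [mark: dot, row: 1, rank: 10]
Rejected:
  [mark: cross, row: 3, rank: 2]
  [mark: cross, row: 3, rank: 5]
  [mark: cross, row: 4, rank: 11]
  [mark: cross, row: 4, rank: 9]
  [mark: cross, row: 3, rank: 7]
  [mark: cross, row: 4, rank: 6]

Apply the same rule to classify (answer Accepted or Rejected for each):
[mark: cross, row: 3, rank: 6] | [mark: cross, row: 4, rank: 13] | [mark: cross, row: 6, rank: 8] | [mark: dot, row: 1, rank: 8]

Rejected, Rejected, Rejected, Accepted

Every 'Accepted' example satisfies: mark is not cross. None of the 'Rejected' examples do.
[mark: cross, row: 3, rank: 6] → mark is cross → Rejected.
[mark: cross, row: 4, rank: 13] → mark is cross → Rejected.
[mark: cross, row: 6, rank: 8] → mark is cross → Rejected.
[mark: dot, row: 1, rank: 8] → mark is dot → Accepted.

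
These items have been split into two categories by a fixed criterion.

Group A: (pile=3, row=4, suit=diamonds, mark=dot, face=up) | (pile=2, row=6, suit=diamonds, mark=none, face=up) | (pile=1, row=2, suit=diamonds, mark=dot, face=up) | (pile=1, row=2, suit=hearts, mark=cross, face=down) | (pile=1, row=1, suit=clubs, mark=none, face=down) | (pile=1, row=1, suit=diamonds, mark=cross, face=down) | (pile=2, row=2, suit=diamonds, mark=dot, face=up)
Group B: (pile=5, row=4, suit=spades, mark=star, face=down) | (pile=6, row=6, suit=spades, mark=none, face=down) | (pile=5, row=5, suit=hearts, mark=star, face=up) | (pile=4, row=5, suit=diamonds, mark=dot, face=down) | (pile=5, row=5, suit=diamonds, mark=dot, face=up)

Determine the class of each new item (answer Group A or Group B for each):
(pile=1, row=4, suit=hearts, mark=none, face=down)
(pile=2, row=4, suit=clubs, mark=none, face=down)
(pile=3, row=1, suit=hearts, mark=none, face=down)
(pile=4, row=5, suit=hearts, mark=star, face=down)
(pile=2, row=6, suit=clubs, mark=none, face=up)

One predicate separates the groups cleanly: pile ≤ 3.
(pile=1, row=4, suit=hearts, mark=none, face=down): pile = 1, passes → Group A.
(pile=2, row=4, suit=clubs, mark=none, face=down): pile = 2, passes → Group A.
(pile=3, row=1, suit=hearts, mark=none, face=down): pile = 3, passes → Group A.
(pile=4, row=5, suit=hearts, mark=star, face=down): pile = 4, does not pass → Group B.
(pile=2, row=6, suit=clubs, mark=none, face=up): pile = 2, passes → Group A.

Group A, Group A, Group A, Group B, Group A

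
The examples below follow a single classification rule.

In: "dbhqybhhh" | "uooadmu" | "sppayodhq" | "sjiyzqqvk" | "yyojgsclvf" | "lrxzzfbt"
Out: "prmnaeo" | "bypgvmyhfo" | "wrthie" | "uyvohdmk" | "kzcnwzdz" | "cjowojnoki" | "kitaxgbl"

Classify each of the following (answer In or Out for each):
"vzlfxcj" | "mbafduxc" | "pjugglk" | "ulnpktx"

Out, Out, In, Out

The common property of the 'In' items is: has a double letter. No 'Out' item has it.
"vzlfxcj": no doubled letter, doesn't match → Out. "mbafduxc": no doubled letter, doesn't match → Out. "pjugglk": 'gg' doubled, has this property → In. "ulnpktx": no doubled letter, doesn't match → Out.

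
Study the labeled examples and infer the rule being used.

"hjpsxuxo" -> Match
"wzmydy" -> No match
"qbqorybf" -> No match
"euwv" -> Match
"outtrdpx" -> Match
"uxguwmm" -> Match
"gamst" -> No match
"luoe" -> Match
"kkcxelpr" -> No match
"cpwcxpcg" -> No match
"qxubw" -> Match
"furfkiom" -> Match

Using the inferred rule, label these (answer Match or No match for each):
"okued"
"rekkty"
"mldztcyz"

The pattern is that an item is 'Match' exactly when: contains 'u'.
"okued": Match (has 'u'). "rekkty": No match (no 'u'). "mldztcyz": No match (no 'u').

Match, No match, No match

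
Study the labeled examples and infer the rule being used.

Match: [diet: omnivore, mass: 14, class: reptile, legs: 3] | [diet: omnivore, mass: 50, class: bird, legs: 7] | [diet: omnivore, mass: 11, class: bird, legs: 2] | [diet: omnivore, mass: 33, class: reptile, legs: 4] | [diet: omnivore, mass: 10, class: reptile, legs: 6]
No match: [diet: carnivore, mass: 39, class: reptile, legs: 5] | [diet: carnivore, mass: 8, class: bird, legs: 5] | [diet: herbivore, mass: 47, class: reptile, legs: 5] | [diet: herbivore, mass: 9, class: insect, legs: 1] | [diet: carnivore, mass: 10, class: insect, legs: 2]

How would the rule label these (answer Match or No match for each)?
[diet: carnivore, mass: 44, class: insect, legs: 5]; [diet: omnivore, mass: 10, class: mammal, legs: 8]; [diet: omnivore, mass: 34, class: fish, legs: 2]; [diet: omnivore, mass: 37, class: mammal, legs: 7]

No match, Match, Match, Match

'Match' ⟺ diet is omnivore.
[diet: carnivore, mass: 44, class: insect, legs: 5] — diet is carnivore, hence No match. [diet: omnivore, mass: 10, class: mammal, legs: 8] — diet is omnivore, hence Match. [diet: omnivore, mass: 34, class: fish, legs: 2] — diet is omnivore, hence Match. [diet: omnivore, mass: 37, class: mammal, legs: 7] — diet is omnivore, hence Match.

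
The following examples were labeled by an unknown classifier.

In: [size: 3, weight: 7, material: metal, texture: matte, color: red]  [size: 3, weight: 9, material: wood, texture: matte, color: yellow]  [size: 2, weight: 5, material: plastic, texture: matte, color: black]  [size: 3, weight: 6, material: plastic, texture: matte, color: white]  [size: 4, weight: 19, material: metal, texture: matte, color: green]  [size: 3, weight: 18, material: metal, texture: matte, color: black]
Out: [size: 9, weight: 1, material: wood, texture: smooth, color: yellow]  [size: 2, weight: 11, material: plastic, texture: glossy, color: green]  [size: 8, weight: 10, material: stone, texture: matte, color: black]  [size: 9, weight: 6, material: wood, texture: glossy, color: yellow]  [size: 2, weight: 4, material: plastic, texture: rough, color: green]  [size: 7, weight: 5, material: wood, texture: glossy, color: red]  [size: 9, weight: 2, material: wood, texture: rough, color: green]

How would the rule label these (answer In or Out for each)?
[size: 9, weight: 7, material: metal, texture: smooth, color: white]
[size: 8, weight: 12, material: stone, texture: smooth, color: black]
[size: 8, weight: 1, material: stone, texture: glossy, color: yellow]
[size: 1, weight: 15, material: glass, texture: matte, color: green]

Out, Out, Out, In

Every 'In' example satisfies: texture is matte AND size ≤ 4. None of the 'Out' examples do.
[size: 9, weight: 7, material: metal, texture: smooth, color: white]: texture is smooth, size = 9 — does not satisfy this, so Out.
[size: 8, weight: 12, material: stone, texture: smooth, color: black]: texture is smooth, size = 8 — does not satisfy this, so Out.
[size: 8, weight: 1, material: stone, texture: glossy, color: yellow]: texture is glossy, size = 8 — does not satisfy this, so Out.
[size: 1, weight: 15, material: glass, texture: matte, color: green]: texture is matte, size = 1 — checks out, so In.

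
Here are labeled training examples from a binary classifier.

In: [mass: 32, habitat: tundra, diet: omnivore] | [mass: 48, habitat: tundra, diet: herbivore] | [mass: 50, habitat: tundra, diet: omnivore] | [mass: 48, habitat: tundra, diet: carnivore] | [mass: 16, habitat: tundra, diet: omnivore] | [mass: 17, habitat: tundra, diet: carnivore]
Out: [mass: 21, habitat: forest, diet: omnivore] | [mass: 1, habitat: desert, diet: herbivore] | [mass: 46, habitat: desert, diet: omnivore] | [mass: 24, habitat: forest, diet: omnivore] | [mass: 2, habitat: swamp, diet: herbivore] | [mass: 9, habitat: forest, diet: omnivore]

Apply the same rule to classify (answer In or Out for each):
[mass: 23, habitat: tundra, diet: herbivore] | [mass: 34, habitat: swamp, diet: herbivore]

In, Out

'In' ⟺ habitat is tundra.
[mass: 23, habitat: tundra, diet: herbivore]: habitat is tundra — passes, so In. [mass: 34, habitat: swamp, diet: herbivore]: habitat is swamp — doesn't qualify, so Out.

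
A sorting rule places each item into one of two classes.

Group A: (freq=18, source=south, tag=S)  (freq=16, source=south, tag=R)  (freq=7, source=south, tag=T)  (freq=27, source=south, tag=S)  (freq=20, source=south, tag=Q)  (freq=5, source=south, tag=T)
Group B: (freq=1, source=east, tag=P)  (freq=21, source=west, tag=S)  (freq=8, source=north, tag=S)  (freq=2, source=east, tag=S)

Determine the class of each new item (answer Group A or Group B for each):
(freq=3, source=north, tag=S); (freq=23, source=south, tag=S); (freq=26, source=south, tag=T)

The common property of the 'Group A' items is: source is south. No 'Group B' item has it.
Group B: (freq=3, source=north, tag=S), since source is north.
Group A: (freq=23, source=south, tag=S), since source is south.
Group A: (freq=26, source=south, tag=T), since source is south.

Group B, Group A, Group A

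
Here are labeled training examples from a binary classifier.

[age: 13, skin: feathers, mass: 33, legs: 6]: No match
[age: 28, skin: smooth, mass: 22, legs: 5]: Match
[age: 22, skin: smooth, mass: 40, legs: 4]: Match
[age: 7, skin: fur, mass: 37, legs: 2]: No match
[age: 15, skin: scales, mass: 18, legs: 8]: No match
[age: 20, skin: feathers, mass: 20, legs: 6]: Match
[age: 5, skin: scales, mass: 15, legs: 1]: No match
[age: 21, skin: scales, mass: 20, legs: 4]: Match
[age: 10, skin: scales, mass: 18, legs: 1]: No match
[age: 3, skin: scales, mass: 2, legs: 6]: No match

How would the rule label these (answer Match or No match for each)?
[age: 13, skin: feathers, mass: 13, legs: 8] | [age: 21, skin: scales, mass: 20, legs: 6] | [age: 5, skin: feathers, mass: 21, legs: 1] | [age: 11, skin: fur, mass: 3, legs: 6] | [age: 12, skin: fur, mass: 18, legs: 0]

No match, Match, No match, No match, No match

The classifier is using: age ≥ 20.
No match: [age: 13, skin: feathers, mass: 13, legs: 8], since age = 13.
Match: [age: 21, skin: scales, mass: 20, legs: 6], since age = 21.
No match: [age: 5, skin: feathers, mass: 21, legs: 1], since age = 5.
No match: [age: 11, skin: fur, mass: 3, legs: 6], since age = 11.
No match: [age: 12, skin: fur, mass: 18, legs: 0], since age = 12.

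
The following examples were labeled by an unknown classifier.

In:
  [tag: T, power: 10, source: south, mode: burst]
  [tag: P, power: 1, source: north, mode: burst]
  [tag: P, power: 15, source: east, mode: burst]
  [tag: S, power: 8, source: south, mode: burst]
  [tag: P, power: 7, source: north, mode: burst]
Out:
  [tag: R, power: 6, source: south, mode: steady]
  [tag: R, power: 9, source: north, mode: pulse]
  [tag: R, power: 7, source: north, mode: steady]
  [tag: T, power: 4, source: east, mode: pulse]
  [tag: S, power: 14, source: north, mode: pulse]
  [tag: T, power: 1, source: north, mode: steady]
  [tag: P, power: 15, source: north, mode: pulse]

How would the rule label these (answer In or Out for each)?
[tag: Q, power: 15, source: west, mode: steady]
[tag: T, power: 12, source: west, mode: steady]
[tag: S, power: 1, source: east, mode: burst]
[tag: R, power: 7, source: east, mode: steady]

Checking candidate rules against both groups, what survives is: mode is burst.

Out, Out, In, Out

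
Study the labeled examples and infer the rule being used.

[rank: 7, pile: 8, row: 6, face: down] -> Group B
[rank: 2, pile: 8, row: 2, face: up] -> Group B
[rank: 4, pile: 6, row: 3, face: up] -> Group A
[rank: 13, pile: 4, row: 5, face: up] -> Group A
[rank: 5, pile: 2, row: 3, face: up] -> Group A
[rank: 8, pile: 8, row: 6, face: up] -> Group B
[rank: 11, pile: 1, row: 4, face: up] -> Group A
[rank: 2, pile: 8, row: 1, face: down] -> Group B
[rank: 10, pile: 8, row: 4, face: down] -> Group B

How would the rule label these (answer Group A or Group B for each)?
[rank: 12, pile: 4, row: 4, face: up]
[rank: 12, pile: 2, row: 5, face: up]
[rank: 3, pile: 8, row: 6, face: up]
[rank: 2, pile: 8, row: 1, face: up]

Group A, Group A, Group B, Group B

A rule that fits every label: pile ≤ 6 — true of each 'Group A' example, false of each 'Group B' one.
[rank: 12, pile: 4, row: 4, face: up]: pile = 4 — meets the rule, so Group A.
[rank: 12, pile: 2, row: 5, face: up]: pile = 2 — meets the rule, so Group A.
[rank: 3, pile: 8, row: 6, face: up]: pile = 8 — does not satisfy this, so Group B.
[rank: 2, pile: 8, row: 1, face: up]: pile = 8 — does not satisfy this, so Group B.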